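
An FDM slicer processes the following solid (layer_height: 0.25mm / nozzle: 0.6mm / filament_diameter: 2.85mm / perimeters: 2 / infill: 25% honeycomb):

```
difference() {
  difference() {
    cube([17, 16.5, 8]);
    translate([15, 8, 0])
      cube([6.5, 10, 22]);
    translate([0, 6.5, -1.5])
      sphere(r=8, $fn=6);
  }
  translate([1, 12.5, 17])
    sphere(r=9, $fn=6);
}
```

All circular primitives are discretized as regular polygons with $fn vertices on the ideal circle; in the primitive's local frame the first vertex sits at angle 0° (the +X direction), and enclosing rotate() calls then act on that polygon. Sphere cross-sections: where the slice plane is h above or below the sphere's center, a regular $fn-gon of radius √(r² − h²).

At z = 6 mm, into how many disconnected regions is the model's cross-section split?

At z = 6 mm: the cube is present — its section is the full 17×16.5 rectangle; the 6.5×10 cube at (15, 8) contributes its full rectangle; the sphere at (0, 6.5): section is a regular 6-gon, circumradius = √(r²−h²) = √(8²−7.5²) = 2.784; Taking the first minus the rest: starting from the 17×16.5 cube, the 6.5×10 cube at (15, 8) partially overlaps it — only the 17.00 mm² overlap (of its 65.00 mm²) is removed, clipping the outline; the r=8 sphere at (0, 6.5) partially overlaps it — only the 10.07 mm² overlap (of its 20.14 mm²) is removed, clipping the outline — 1 connected region; the sphere at (1, 12.5) is not intersected at this z (|z−center|=11.000 > r=9); After the difference (first − rest): none of the subtracted shapes is present at this height, so the result so far is unchanged — 1 connected region. The result has 1 disconnected region.

1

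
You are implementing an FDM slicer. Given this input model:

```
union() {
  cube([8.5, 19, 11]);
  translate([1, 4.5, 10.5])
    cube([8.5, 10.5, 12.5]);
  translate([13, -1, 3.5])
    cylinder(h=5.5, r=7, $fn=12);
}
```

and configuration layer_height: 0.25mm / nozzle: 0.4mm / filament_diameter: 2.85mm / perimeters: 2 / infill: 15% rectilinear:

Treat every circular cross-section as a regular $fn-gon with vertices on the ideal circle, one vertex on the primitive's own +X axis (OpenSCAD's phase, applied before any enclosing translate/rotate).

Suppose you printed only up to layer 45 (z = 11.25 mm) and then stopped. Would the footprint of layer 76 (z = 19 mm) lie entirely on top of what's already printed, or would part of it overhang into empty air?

Compare the two slices. At z = 11.25: the cube is absent (z outside [0, 11]); the cube at (1, 4.5) is present — its section is the full 8.5×10.5 rectangle (area 89.25 mm²); the cylinder at (13, -1) does not reach this height (z outside [3.5, 9]); Merging all regions: only the 8.5×10.5 cube at (1, 4.5) is present, so the union is just that shape — area = 89.25 mm². At z = 19: the cube is not intersected at this z (z outside [0, 11]); the cube at (1, 4.5) is present — its section is the full 8.5×10.5 rectangle (area 89.25 mm²); the cylinder at (13, -1) is not intersected at this z (z outside [3.5, 9]); Merging all regions: only the 8.5×10.5 cube at (1, 4.5) is present, so the union is just that shape — area = 89.25 mm². Checking containment: the cross-section at z = 19 is a subset of the cross-section at z = 11.25.

entirely on top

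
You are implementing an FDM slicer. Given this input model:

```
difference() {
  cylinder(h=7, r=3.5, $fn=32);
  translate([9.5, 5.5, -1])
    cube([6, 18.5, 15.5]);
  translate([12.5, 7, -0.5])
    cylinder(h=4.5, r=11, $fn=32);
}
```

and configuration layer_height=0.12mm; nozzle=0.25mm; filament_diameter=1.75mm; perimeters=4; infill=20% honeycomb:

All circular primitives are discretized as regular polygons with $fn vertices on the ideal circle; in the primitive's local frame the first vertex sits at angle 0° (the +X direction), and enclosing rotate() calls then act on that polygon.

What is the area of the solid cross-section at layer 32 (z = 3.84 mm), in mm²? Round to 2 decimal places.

38.11 mm²

At z = 3.84 mm: the r=3.5 cylinder gives a regular 32-gon of circumradius 3.5 (constant along its height) (area = (32/2)·3.500²·sin(360°/32) = 38.24 mm²); the cube at (9.5, 5.5) is present — its section is the full 6×18.5 rectangle (area 111.00 mm²); the r=11 cylinder at (12.5, 7) contributes a regular 32-gon of circumradius 11 (area = (32/2)·11.000²·sin(360°/32) = 377.69 mm²); After the difference (first − rest): starting from the r=3.5 cylinder (38.24 mm²), the 6×18.5 cube at (9.5, 5.5) misses the remaining region (no effect); the r=11 cylinder at (12.5, 7) partially overlaps it — only the 0.13 mm² overlap (of its 377.69 mm²) is removed, clipping the outline — area = 38.11 mm². Overall, the cross-section is a single solid region. Net area = 38.11 mm².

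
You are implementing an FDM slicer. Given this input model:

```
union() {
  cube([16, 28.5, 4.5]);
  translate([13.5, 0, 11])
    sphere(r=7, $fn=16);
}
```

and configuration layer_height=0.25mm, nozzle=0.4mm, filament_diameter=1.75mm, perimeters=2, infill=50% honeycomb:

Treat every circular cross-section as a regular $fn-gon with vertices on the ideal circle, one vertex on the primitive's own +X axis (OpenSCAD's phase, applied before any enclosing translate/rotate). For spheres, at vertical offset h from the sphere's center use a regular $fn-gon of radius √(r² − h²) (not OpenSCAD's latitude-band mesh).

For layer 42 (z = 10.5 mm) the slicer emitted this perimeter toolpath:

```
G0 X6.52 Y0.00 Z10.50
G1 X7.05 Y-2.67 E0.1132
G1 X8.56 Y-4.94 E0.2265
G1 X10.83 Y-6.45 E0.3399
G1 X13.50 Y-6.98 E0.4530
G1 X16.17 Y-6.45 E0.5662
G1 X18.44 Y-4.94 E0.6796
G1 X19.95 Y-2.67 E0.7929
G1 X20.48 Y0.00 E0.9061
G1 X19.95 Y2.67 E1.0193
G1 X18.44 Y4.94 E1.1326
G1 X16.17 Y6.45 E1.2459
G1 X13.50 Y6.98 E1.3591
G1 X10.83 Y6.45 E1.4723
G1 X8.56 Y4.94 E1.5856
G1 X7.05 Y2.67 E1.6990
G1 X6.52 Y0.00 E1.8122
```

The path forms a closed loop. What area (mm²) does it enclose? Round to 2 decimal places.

Apply the shoelace formula to the sequence of (X, Y) vertices; enclosed area = 149.24 mm².

149.24 mm²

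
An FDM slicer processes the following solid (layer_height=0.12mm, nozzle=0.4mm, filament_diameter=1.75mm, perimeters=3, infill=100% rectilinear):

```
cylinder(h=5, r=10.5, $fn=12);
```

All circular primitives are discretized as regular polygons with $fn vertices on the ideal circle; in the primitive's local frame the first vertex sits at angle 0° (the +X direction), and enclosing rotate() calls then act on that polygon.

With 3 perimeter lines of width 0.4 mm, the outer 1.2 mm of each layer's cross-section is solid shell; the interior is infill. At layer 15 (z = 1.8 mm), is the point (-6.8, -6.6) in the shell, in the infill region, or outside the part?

At z = 1.8 mm: the r=10.5 cylinder contributes a regular 12-gon of circumradius 10.5. Overall, the cross-section is a single solid region. The nearest boundary edge runs (-9.09, -5.25)→(-5.25, -9.09); distance from the point to it = 0.67 mm. The point is inside the cross-section, 0.67 mm from the nearest boundary — within the 1.2 mm shell band (3 × 0.4).

shell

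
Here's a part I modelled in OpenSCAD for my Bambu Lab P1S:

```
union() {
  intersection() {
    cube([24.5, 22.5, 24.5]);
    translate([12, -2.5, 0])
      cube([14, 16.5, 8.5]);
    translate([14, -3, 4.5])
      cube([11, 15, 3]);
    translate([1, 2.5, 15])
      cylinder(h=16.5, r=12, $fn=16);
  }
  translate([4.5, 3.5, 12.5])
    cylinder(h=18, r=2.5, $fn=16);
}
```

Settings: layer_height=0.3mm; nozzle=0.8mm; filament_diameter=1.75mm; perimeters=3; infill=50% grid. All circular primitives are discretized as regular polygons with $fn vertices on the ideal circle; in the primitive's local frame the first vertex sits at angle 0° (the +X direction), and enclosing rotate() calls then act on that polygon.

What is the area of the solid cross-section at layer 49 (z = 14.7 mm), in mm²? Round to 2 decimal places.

At z = 14.7 mm: the 24.5×22.5 cube contributes its full rectangle (area 551.25 mm²); the cube at (12, -2.5) is not intersected at this z (z outside [0, 8.5]); the cube at (14, -3) is absent (z outside [4.5, 7.5]); the cylinder at (1, 2.5) does not reach this height (z outside [15, 31.5]); After intersecting: at least one operand is absent at this height, so nothing remains; the r=2.5 cylinder at (4.5, 3.5) gives a regular 16-gon of circumradius 2.5 (constant along its height) (area = (16/2)·2.500²·sin(360°/16) = 19.13 mm²); Merging all regions: only the r=2.5 cylinder at (4.5, 3.5) is present, so the union is just that shape — area = 19.13 mm². Overall, the cross-section is a single solid region. Net area = 19.13 mm².

19.13 mm²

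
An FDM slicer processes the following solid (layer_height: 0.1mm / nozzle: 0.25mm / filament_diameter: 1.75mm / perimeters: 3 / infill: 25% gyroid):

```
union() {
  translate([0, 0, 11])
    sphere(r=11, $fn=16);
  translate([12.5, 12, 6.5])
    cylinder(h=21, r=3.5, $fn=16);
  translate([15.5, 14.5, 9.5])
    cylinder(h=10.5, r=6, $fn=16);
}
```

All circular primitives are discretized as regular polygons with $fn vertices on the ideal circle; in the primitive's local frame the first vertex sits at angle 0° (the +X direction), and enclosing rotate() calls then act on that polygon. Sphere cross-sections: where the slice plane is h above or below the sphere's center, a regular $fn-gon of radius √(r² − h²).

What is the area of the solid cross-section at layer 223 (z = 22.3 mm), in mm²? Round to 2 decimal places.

37.50 mm²

At z = 22.3 mm: the sphere is absent (|z−center|=11.300 > r=11); the r=3.5 cylinder at (12.5, 12) gives a regular 16-gon of circumradius 3.5 (constant along its height) (area = (16/2)·3.500²·sin(360°/16) = 37.50 mm²); the cylinder at (15.5, 14.5) does not reach this height (z outside [9.5, 20]); Taking the union: only the r=3.5 cylinder at (12.5, 12) is present, so the union is just that shape — area = 37.50 mm². Overall, the cross-section is a single solid region. Net area = 37.50 mm².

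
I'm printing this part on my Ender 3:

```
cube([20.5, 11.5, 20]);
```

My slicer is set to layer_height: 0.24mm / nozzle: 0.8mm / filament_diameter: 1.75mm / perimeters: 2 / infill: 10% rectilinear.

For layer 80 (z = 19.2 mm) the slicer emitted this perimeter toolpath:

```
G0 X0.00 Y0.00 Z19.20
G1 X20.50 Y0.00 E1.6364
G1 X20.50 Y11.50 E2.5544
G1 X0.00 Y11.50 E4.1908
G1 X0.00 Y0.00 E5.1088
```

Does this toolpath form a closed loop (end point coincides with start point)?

yes

Start point (G0): (0.00, 0.00). End point (last G1): the path returns to the start — closed.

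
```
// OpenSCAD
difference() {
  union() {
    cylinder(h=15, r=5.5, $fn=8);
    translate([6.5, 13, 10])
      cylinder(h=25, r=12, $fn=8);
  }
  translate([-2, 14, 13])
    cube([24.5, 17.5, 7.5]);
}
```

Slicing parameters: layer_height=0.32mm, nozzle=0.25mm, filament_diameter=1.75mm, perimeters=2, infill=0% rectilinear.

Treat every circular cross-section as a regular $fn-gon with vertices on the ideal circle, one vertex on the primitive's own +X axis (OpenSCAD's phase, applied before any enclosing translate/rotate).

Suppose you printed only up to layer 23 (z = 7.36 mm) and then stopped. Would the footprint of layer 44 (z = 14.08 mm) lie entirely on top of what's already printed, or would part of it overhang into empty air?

Compare the two slices. At z = 7.36: the cylinder: section is a regular 8-gon, circumradius r=5.5 (area = (8/2)·5.500²·sin(360°/8) = 85.56 mm²); the cylinder at (6.5, 13) does not reach this height (z outside [10, 35]); Taking the union: only the r=5.5 cylinder is present, so the union is just that shape — area = 85.56 mm²; the cube at (-2, 14) is not intersected at this z (z outside [13, 20.5]); Taking the first minus the rest: none of the subtracted shapes is present at this height, so the result so far is unchanged — area = 85.56 mm². At z = 14.08: the r=5.5 cylinder gives a regular 8-gon of circumradius 5.5 (constant along its height) (area = (8/2)·5.500²·sin(360°/8) = 85.56 mm²); the r=12 cylinder at (6.5, 13) contributes a regular 8-gon of circumradius 12 (area = (8/2)·12.000²·sin(360°/8) = 407.29 mm²); Merging all regions: the regions partially overlap — summed areas 492.85 mm² minus the doubly-counted overlap 9.81 mm² gives 483.05 mm² — area = 483.05 mm²; the 24.5×17.5 cube at (-2, 14) contributes its full rectangle (area 428.75 mm²); After the difference (first − rest): starting from that combined region (483.05 mm²), the 24.5×17.5 cube at (-2, 14) partially overlaps it — only the 168.57 mm² overlap (of its 428.75 mm²) is removed, clipping the outline — area = 314.48 mm². Checking containment: at z = 14.08 the cross-section extends beyond the z = 7.36 cross-section by about 228.92 mm².

part overhangs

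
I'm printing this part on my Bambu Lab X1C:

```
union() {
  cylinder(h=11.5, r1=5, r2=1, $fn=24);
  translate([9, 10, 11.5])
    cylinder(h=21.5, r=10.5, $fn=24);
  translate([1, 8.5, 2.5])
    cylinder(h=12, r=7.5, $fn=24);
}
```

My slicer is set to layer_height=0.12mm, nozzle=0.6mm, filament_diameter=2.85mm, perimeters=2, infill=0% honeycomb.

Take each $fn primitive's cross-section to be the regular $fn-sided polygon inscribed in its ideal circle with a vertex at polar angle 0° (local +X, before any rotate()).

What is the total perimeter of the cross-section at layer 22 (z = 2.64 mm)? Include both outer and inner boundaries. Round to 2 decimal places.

56.62 mm

At z = 2.64 mm: the cone (r1=5→r2=1) has section circumradius 4.082 here — a regular 24-gon (perimeter = 2·24·4.082·sin(180°/24) = 25.57 mm); the cylinder at (9, 10) is not intersected at this z (z outside [11.5, 33]); the r=7.5 cylinder at (1, 8.5) gives a regular 24-gon of circumradius 7.5 (constant along its height) (perimeter = 2·24·7.500·sin(180°/24) = 46.99 mm); Combining (union): the regions partially overlap (shared area 14.64 mm²), so the edge portions inside another operand are dropped and the merged outline is re-measured after clipping — boundary = 56.62 mm. Overall, the cross-section is a single solid region. Total boundary length (outer) = 56.62 mm.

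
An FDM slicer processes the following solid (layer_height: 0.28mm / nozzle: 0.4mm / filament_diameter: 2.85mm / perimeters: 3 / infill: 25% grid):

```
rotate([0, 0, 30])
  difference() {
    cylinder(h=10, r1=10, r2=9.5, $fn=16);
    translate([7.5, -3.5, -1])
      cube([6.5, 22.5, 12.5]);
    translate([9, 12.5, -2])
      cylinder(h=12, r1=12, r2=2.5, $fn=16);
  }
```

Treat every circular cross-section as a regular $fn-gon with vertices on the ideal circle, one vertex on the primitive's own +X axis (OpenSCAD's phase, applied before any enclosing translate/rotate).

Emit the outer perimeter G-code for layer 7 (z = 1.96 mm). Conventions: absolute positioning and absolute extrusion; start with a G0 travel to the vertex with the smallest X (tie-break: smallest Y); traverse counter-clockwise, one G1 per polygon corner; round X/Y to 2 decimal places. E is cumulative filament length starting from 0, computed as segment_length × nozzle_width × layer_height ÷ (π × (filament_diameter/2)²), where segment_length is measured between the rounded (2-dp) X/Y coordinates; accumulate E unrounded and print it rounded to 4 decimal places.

G0 X-9.82 Y-1.29 Z1.96
G1 X-8.58 Y-4.95 E0.0678
G1 X-6.03 Y-7.86 E0.1358
G1 X-2.56 Y-9.56 E0.2036
G1 X1.29 Y-9.82 E0.2714
G1 X4.95 Y-8.58 E0.3392
G1 X7.86 Y-6.03 E0.4071
G1 X9.56 Y-2.56 E0.4750
G1 X9.82 Y1.29 E0.5427
G1 X9.72 Y1.57 E0.5479
G1 X8.25 Y0.72 E0.5778
G1 X4.53 Y7.16 E0.7083
G1 X2.70 Y6.54 E0.7422
G1 X-0.75 Y6.76 E0.8029
G1 X-3.85 Y8.29 E0.8636
G1 X-4.30 Y8.80 E0.8756
G1 X-4.95 Y8.58 E0.8876
G1 X-7.86 Y6.03 E0.9555
G1 X-9.56 Y2.56 E1.0234
G1 X-9.82 Y-1.29 E1.0911

At z = 1.96 mm: the cone (r1=10→r2=9.5) has section circumradius 9.902 here — a regular 16-gon; the cube at (7.5, -3.5) is present — its section is the full 6.5×22.5 rectangle; the cone at (9, 12.5) contributes a regular 16-gon of circumradius 8.865 (interpolated between r1=12 and r2=2.5 at t=0.330); Taking the first minus the rest: starting from the cone, the 6.5×22.5 cube at (7.5, -3.5) partially overlaps it — only the 16.90 mm² overlap (of its 146.25 mm²) is removed, clipping the outline; the cone at (9, 12.5) partially overlaps it — only the 19.73 mm² overlap (of its 240.60 mm²) is removed, clipping the outline — 1 connected region; (whole slice rotated 30° about Z — lengths, areas and connectivity unchanged). The outline is a single polygon with 19 vertices. Extrusion per mm of travel: 0.4 × 0.28 / (π × 1.425²) = 0.017557. Accumulating E over each segment gives final E = 1.0911.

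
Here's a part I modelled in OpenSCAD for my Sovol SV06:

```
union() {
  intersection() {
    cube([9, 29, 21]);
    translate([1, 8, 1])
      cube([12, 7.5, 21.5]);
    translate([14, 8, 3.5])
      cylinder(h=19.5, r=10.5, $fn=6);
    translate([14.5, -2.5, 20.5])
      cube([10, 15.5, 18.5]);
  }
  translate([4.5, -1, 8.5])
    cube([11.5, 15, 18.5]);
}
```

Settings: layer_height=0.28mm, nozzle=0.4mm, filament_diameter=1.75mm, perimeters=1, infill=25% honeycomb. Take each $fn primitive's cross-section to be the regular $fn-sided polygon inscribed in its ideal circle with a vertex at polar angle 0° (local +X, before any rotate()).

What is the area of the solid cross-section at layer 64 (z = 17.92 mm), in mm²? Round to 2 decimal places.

172.50 mm²

At z = 17.92 mm: the cube is present — its section is the full 9×29 rectangle (area 261.00 mm²); the cube at (1, 8) (footprint 12×7.5) is included at this height (area 90.00 mm²); the r=10.5 cylinder at (14, 8) gives a regular 6-gon of circumradius 10.5 (constant along its height) (area = (6/2)·10.500²·sin(360°/6) = 286.44 mm²); the cube at (14.5, -2.5) is absent (z outside [20.5, 39]); After intersecting: at least one operand is absent at this height, so nothing remains; the 11.5×15 cube at (4.5, -1) contributes its full rectangle (area 172.50 mm²); Taking the union: only the 11.5×15 cube at (4.5, -1) is present, so the union is just that shape — area = 172.50 mm². Overall, the cross-section is a single solid region. Net area = 172.50 mm².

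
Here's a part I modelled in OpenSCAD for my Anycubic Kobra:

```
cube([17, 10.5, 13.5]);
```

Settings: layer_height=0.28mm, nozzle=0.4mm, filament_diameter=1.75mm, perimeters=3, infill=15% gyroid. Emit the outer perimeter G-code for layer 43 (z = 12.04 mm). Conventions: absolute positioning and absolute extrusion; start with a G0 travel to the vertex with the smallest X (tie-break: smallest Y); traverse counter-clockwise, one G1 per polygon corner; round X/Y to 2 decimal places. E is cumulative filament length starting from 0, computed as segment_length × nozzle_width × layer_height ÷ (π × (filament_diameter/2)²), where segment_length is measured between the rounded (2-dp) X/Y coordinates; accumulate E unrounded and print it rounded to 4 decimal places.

G0 X0.00 Y0.00 Z12.04
G1 X17.00 Y0.00 E0.7916
G1 X17.00 Y10.50 E1.2805
G1 X0.00 Y10.50 E2.0721
G1 X0.00 Y0.00 E2.5610

At z = 12.04 mm: the 17×10.5 cube contributes its full rectangle. The outline is a single polygon with 4 vertices. Extrusion per mm of travel: 0.4 × 0.28 / (π × 0.875²) = 0.046564. Accumulating E over each segment gives final E = 2.5610.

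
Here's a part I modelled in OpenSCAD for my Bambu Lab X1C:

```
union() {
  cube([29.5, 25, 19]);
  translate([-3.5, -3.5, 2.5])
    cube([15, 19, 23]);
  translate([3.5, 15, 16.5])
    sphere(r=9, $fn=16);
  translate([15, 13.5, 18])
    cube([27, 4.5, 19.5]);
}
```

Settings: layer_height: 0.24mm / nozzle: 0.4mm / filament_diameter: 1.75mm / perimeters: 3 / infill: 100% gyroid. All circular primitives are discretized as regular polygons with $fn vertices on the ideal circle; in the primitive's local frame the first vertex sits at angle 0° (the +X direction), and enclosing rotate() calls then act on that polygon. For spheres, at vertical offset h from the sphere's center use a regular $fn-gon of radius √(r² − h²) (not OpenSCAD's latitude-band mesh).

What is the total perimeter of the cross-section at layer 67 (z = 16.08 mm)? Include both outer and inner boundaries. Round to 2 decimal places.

At z = 16.08 mm: the cube (footprint 29.5×25) is included at this height (perimeter 109.00 mm); the cube at (-3.5, -3.5) (footprint 15×19) is included at this height (perimeter 68.00 mm); the r=9 sphere at (3.5, 15) contributes a regular 16-gon of circumradius √(9²−0.42²) = 8.990 (perimeter = 2·16·8.990·sin(180°/16) = 56.12 mm); the cube at (15, 13.5) is not intersected at this z (z outside [18, 37.5]); Taking the union: the regions partially overlap (shared area 388.88 mm²), so the edge portions inside another operand are dropped and the merged outline is re-measured after clipping — boundary = 122.15 mm. Overall, the cross-section is a single solid region. Total boundary length (outer) = 122.15 mm.

122.15 mm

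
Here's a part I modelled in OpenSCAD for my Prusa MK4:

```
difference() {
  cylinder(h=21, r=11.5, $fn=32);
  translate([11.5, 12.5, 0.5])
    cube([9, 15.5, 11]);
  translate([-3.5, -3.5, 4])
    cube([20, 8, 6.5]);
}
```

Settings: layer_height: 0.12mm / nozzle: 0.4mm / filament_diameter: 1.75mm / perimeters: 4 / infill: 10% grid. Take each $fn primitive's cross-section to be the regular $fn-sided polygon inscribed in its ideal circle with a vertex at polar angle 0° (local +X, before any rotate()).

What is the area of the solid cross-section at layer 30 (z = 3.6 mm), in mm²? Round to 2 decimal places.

412.81 mm²

At z = 3.6 mm: the r=11.5 cylinder gives a regular 32-gon of circumradius 11.5 (constant along its height) (area = (32/2)·11.500²·sin(360°/32) = 412.81 mm²); the cube at (11.5, 12.5) (footprint 9×15.5) is included at this height (area 139.50 mm²); the cube at (-3.5, -3.5) is absent (z outside [4, 10.5]); Subtracting the remaining from the first: starting from the r=11.5 cylinder (412.81 mm²), the 9×15.5 cube at (11.5, 12.5) misses the remaining region (no effect) — area = 412.81 mm². Overall, the cross-section is a single solid region. Net area = 412.81 mm².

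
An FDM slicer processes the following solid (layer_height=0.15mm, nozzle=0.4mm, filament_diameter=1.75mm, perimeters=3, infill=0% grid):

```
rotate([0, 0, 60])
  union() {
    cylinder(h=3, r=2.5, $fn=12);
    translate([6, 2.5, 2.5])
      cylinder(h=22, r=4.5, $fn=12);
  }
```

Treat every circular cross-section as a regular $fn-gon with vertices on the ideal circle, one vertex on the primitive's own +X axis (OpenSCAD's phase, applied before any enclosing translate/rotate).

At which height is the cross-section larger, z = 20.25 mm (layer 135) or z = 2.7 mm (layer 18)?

layer 18 (z = 2.7 mm)

Layer 135 (z = 20.25): the cylinder does not reach this height (z outside [0, 3]); the r=4.5 cylinder at (6, 2.5) contributes a regular 12-gon of circumradius 4.5 (area = (12/2)·4.500²·sin(360°/12) = 60.75 mm²); Taking the union: only the r=4.5 cylinder at (6, 2.5) is present, so the union is just that shape — area = 60.75 mm²; (rotated 60° about Z; rotation is an isometry so areas/perimeters/island counts are preserved). So its area = 60.75 mm². Layer 18 (z = 2.7): the r=2.5 cylinder contributes a regular 12-gon of circumradius 2.5 (area = (12/2)·2.500²·sin(360°/12) = 18.75 mm²); the r=4.5 cylinder at (6, 2.5) gives a regular 12-gon of circumradius 4.5 (constant along its height) (area = (12/2)·4.500²·sin(360°/12) = 60.75 mm²); Combining (union): the regions partially overlap — summed areas 79.50 mm² minus the doubly-counted overlap 0.47 mm² gives 79.03 mm² — area = 79.03 mm²; (rotated 60° about Z; rotation is an isometry so areas/perimeters/island counts are preserved). So its area = 79.03 mm². Layer 18 is larger (79.03 vs 60.75 mm²).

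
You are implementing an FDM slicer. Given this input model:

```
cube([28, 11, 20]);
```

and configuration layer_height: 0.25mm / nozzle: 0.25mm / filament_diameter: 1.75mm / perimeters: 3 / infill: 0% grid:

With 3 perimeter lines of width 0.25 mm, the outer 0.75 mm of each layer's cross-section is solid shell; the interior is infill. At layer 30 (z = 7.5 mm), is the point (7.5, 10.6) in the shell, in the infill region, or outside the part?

At z = 7.5 mm: the cube (footprint 28×11) is included at this height. Overall, the cross-section is a single solid region. The nearest boundary edge runs (28.00, 11.00)→(0.00, 11.00); distance from the point to it = 0.40 mm. The point is inside the cross-section, 0.40 mm from the nearest boundary — within the 0.75 mm shell band (3 × 0.25).

shell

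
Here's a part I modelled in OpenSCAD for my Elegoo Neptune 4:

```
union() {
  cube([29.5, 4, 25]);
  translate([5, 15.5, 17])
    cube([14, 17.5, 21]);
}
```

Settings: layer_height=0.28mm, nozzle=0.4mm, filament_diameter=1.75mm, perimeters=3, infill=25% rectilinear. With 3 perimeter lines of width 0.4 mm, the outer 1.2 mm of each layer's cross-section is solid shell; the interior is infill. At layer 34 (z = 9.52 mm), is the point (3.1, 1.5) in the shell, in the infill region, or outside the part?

At z = 9.52 mm: the cube (footprint 29.5×4) is included at this height; the cube at (5, 15.5) is not intersected at this z (z outside [17, 38]); Taking the union: only the 29.5×4 cube is present, so the union is just that shape — 1 connected region. Overall, the cross-section is a single solid region. The nearest boundary edge runs (0.00, 0.00)→(29.50, 0.00); distance from the point to it = 1.50 mm. The point is inside the cross-section and 1.50 mm from the nearest boundary — more than the 1.2 mm shell width (3 × 0.4), so it's in the infill interior.

infill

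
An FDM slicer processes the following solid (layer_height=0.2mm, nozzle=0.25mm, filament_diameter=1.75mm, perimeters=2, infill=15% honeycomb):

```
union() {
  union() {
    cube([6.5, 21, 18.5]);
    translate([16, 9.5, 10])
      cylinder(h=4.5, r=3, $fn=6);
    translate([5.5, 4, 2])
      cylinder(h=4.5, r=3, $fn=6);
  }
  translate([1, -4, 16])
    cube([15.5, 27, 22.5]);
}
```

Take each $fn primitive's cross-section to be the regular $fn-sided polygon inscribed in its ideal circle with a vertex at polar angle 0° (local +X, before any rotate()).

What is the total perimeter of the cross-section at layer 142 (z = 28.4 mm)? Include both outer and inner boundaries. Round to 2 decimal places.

At z = 28.4 mm: the cube is not intersected at this z (z outside [0, 18.5]); the cylinder at (16, 9.5) is absent (z outside [10, 14.5]); the cylinder at (5.5, 4) does not reach this height (z outside [2, 6.5]); Taking the union: nothing is present at this height; the cube at (1, -4) (footprint 15.5×27) is included at this height (perimeter 85.00 mm); Taking the union: only the 15.5×27 cube at (1, -4) is present, so the union is just that shape — boundary = 85.00 mm. Overall, the cross-section is a single solid region. Total boundary length (outer) = 85.00 mm.

85.00 mm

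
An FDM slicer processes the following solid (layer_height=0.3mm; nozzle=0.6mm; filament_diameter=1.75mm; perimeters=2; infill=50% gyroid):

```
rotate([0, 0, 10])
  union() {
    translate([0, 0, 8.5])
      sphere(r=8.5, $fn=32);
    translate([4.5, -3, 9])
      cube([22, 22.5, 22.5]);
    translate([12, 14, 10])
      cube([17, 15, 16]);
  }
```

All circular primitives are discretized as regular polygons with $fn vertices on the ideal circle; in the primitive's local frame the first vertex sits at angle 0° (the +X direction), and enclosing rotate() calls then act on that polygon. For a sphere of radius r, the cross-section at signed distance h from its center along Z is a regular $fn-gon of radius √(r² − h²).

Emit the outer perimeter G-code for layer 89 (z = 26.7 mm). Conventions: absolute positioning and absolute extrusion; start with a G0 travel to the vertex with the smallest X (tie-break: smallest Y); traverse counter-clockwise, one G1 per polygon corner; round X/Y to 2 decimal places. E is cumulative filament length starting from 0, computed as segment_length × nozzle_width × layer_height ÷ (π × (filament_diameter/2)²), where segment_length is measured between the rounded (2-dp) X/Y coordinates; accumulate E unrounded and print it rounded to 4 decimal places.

G0 X1.05 Y19.99 Z26.70
G1 X4.95 Y-2.17 E1.6838
G1 X26.62 Y1.65 E3.3305
G1 X22.71 Y23.81 E5.0145
G1 X1.05 Y19.99 E6.6604

At z = 26.7 mm: the sphere does not reach this height (|z−center|=18.200 > r=8.5); the cube at (4.5, -3) (footprint 22×22.5) is included at this height; the cube at (12, 14) is absent (z outside [10, 26]); Combining (union): only the 22×22.5 cube at (4.5, -3) is present, so the union is just that shape — 1 connected region; (rotated 10° about Z; rotation is an isometry so areas/perimeters/island counts are preserved). The outline is a single polygon with 4 vertices. Extrusion per mm of travel: 0.6 × 0.3 / (π × 0.875²) = 0.074835. Accumulating E over each segment gives final E = 6.6604.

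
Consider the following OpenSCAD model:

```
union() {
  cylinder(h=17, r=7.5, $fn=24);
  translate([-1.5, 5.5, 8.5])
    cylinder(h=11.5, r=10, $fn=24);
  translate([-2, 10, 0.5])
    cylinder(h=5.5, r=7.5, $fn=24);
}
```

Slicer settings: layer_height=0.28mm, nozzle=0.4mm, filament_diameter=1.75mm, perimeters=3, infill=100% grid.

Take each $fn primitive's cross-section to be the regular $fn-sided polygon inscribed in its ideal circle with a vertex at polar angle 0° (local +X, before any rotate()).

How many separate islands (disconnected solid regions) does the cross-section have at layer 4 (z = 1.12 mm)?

At z = 1.12 mm: the r=7.5 cylinder gives a regular 24-gon of circumradius 7.5 (constant along its height); the cylinder at (-1.5, 5.5) does not reach this height (z outside [8.5, 20]); the r=7.5 cylinder at (-2, 10) gives a regular 24-gon of circumradius 7.5 (constant along its height); Taking the union: the regions partially overlap (shared area 35.47 mm²), so overlapping operands fuse into one piece — 1 connected region. Overall, the cross-section is a single solid region. Island count = 1.

1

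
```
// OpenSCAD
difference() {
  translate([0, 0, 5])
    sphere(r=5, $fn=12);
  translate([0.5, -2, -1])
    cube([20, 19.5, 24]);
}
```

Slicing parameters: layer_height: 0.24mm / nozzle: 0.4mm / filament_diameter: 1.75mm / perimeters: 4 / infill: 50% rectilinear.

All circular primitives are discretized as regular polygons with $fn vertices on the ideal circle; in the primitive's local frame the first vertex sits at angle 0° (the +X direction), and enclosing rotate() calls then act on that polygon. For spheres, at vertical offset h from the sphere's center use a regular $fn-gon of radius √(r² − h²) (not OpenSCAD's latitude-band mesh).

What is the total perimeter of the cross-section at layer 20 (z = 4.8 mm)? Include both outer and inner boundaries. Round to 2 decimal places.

At z = 4.8 mm: the sphere: section is a regular 12-gon, circumradius = √(r²−h²) = √(5²−0.2²) = 4.996 (perimeter = 2·12·4.996·sin(180°/12) = 31.03 mm); the 20×19.5 cube at (0.5, -2) contributes its full rectangle (perimeter 79.00 mm); Taking the first minus the rest: starting from the r=5 sphere, the 20×19.5 cube at (0.5, -2) partially overlaps it — only the 24.71 mm² overlap (of its 390.00 mm²) is removed, clipping the outline — boundary = 32.54 mm. Overall, the cross-section is a single solid region. Total boundary length (outer) = 32.54 mm.

32.54 mm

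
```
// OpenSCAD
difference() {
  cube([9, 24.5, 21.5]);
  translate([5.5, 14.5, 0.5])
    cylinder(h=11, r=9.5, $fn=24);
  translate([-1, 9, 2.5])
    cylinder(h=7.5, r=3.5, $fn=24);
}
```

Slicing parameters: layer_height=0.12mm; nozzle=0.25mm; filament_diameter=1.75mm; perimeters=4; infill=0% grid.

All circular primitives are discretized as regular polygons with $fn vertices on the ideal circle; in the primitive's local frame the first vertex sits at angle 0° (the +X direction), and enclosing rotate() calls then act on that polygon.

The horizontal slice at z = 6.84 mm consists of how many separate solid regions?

At z = 6.84 mm: the 9×24.5 cube contributes its full rectangle; the cylinder at (5.5, 14.5): section is a regular 24-gon, circumradius r=9.5; the cylinder at (-1, 9): section is a regular 24-gon, circumradius r=3.5; Taking the first minus the rest: starting from the 9×24.5 cube, the r=9.5 cylinder at (5.5, 14.5) partially overlaps it — only the 162.29 mm² overlap (of its 280.30 mm²) is removed, clipping the outline; the r=3.5 cylinder at (-1, 9) partially overlaps it — only the 0.60 mm² overlap (of its 38.05 mm²) is removed, clipping the outline — 2 connected regions. The result has 2 disconnected regions.

2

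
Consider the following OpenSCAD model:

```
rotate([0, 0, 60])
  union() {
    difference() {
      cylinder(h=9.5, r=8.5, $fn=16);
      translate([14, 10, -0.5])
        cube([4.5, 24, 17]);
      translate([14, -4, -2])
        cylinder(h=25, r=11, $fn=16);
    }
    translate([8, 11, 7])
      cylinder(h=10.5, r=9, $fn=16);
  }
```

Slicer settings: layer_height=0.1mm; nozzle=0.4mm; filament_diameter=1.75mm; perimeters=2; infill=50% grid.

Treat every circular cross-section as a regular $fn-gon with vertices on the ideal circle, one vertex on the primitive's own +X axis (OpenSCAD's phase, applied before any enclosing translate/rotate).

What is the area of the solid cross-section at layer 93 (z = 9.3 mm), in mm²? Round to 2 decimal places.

406.05 mm²

At z = 9.3 mm: the cylinder: section is a regular 16-gon, circumradius r=8.5 (area = (16/2)·8.500²·sin(360°/16) = 221.19 mm²); the cube at (14, 10) (footprint 4.5×24) is included at this height (area 108.00 mm²); the cylinder at (14, -4): section is a regular 16-gon, circumradius r=11 (area = (16/2)·11.000²·sin(360°/16) = 370.44 mm²); Subtracting the remaining from the first: starting from the r=8.5 cylinder (221.19 mm²), the 4.5×24 cube at (14, 10) misses the remaining region (no effect); the r=11 cylinder at (14, -4) partially overlaps it — only the 39.96 mm² overlap (of its 370.44 mm²) is removed, clipping the outline — area = 181.23 mm²; the r=9 cylinder at (8, 11) contributes a regular 16-gon of circumradius 9 (area = (16/2)·9.000²·sin(360°/16) = 247.98 mm²); Merging all regions: the regions partially overlap — summed areas 429.21 mm² minus the doubly-counted overlap 23.16 mm² gives 406.05 mm² — area = 406.05 mm²; (whole slice rotated 60° about Z — lengths, areas and connectivity unchanged). Overall, the cross-section is a single solid region. Net area = 406.05 mm².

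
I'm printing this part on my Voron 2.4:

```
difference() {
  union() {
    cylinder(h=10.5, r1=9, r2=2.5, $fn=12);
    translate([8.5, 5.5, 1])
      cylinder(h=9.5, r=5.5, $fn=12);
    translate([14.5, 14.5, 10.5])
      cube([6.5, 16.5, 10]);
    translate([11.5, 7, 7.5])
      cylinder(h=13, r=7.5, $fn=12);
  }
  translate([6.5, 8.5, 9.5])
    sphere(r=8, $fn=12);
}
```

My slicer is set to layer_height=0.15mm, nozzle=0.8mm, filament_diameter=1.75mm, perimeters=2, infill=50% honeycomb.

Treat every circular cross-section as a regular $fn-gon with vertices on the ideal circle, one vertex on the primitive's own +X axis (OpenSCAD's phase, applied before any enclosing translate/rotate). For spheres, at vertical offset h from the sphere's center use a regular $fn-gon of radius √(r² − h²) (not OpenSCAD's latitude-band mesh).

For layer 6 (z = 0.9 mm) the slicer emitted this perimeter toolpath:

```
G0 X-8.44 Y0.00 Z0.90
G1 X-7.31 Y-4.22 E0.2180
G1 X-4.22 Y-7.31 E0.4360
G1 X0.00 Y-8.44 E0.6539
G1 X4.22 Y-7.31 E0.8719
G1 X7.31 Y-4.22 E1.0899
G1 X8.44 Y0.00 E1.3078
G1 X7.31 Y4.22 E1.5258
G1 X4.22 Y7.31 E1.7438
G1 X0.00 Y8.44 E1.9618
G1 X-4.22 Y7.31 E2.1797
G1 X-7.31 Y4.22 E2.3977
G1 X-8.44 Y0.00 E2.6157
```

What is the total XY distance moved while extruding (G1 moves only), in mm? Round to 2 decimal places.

Sum the Euclidean lengths of each G1 segment: total = 52.43 mm.

52.43 mm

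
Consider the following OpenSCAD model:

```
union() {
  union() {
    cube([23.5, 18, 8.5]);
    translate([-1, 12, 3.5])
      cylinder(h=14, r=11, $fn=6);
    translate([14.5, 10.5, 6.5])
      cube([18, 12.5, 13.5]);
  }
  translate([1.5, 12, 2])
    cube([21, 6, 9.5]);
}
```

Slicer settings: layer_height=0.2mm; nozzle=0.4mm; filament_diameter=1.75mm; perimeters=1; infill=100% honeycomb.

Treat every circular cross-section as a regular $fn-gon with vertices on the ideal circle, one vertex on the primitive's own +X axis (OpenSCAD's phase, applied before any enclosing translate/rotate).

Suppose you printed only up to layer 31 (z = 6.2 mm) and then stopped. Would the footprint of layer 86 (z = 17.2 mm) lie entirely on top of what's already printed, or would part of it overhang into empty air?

part overhangs

Compare the two slices. At z = 6.2: the cube (footprint 23.5×18) is included at this height (area 423.00 mm²); the r=11 cylinder at (-1, 12) gives a regular 6-gon of circumradius 11 (constant along its height) (area = (6/2)·11.000²·sin(360°/6) = 314.37 mm²); the cube at (14.5, 10.5) is absent (z outside [6.5, 20]); Combining (union): the regions partially overlap — summed areas 737.37 mm² minus the doubly-counted overlap 118.67 mm² gives 618.69 mm² — area = 618.69 mm²; the 21×6 cube at (1.5, 12) contributes its full rectangle (area 126.00 mm²); Taking the union: the 21×6 cube at (1.5, 12) lies entirely inside that combined region, so the union is just that combined region — area = 618.69 mm². At z = 17.2: the cube does not reach this height (z outside [0, 8.5]); the r=11 cylinder at (-1, 12) gives a regular 6-gon of circumradius 11 (constant along its height) (area = (6/2)·11.000²·sin(360°/6) = 314.37 mm²); the cube at (14.5, 10.5) (footprint 18×12.5) is included at this height (area 225.00 mm²); Taking the union: the 2 present regions are separate (no shared area or edge), so areas and boundary lengths simply add and each stays a separate island — area = 539.37 mm²; the cube at (1.5, 12) is absent (z outside [2, 11.5]); Taking the union: only the result so far is present, so the union is just that shape — area = 539.37 mm². Checking containment: at z = 17.2 the cross-section extends beyond the z = 6.2 cross-section by about 157.50 mm².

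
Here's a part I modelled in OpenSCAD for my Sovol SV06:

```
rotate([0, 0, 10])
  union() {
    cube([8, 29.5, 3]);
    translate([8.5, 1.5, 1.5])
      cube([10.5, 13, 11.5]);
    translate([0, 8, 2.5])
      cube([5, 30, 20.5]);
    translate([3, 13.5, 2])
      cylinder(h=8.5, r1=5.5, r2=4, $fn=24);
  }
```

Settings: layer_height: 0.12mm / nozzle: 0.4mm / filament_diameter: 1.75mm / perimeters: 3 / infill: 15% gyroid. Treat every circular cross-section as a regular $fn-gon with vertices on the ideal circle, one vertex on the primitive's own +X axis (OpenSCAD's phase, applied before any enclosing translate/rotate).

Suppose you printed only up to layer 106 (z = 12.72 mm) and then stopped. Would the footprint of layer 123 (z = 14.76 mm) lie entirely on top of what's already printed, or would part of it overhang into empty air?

Compare the two slices. At z = 12.72: the cube is not intersected at this z (z outside [0, 3]); the cube at (8.5, 1.5) (footprint 10.5×13) is included at this height (area 136.50 mm²); the cube at (0, 8) (footprint 5×30) is included at this height (area 150.00 mm²); the cone at (3, 13.5) is not intersected at this z (z outside [2, 10.5]); Combining (union): the 2 present regions are separate (no shared area or edge), so areas and boundary lengths simply add and each stays a separate island — area = 286.50 mm²; (rotated 10° about Z; rotation is an isometry so areas/perimeters/island counts are preserved). At z = 14.76: the cube does not reach this height (z outside [0, 3]); the cube at (8.5, 1.5) is not intersected at this z (z outside [1.5, 13]); the cube at (0, 8) (footprint 5×30) is included at this height (area 150.00 mm²); the cone at (3, 13.5) is not intersected at this z (z outside [2, 10.5]); Merging all regions: only the 5×30 cube at (0, 8) is present, so the union is just that shape — area = 150.00 mm²; (whole slice rotated 10° about Z — lengths, areas and connectivity unchanged). Checking containment: the cross-section at z = 14.76 is a subset of the cross-section at z = 12.72.

entirely on top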